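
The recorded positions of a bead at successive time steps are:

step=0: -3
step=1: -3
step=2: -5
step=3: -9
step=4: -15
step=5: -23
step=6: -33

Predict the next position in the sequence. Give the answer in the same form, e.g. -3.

-45

Successive displacements: +0, -2, -4, -6, -8, -10 — each changes by -2.
step 7: -33 − 12 → -45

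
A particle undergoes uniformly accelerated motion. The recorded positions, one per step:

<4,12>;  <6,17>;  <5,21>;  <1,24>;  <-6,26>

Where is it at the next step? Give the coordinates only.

<-16,27>

First differences are <+2,+5>, <-1,+4>, <-4,+3>, <-7,+2>; their common second difference is <-3,-1> (constant acceleration).
step 5: <-6,26> + <-10,+1> → <-16,27>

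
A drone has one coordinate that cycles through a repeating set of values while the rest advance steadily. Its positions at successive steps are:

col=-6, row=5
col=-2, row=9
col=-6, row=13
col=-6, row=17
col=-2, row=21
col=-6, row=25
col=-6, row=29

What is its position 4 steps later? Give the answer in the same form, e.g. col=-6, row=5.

The col coordinate repeats the cycle [-6, -2, -6] with period 3; step 10 mod 3 = 1, giving -2.
The row coordinate changes by +4 each step, so at step 10 it is 5 + 10·(4) = 45.

col=-2, row=45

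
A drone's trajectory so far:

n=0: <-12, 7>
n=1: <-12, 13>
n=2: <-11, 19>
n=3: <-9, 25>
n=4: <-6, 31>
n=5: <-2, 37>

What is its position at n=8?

Successive displacements: <+0, +6>, <+1, +6>, <+2, +6>, <+3, +6>, <+4, +6> — each changes by <+1, +0>.
step 6: <-2, 37> + <+5, +6> → <3, 43>
step 7: <3, 43> + <+6, +6> → <9, 49>
step 8: <9, 49> + <+7, +6> → <16, 55>

<16, 55>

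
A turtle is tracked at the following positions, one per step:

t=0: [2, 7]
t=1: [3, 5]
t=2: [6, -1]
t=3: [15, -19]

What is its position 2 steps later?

The jumps are [+1, -2], [+3, -6], [+9, -18] — a geometric progression with ratio 3.
step 4: [15, -19] + [+27, -54] → [42, -73]
step 5: [42, -73] + [+81, -162] → [123, -235]

[123, -235]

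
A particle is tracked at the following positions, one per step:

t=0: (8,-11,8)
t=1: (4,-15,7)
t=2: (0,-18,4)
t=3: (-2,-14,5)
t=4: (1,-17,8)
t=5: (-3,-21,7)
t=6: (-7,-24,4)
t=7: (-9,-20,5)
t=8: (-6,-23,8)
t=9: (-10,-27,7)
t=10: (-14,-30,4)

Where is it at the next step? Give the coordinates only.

(-16,-26,5)

Differencing gives (-4,-4,-1), (-4,-3,-3), (-2,+4,+1), (+3,-3,+3), (-4,-4,-1), (-4,-3,-3), (-2,+4,+1), (+3,-3,+3), (-4,-4,-1), (-4,-3,-3). This is the pattern (-4,-4,-1), (-4,-3,-3), (-2,+4,+1), (+3,-3,+3) repeated.
step 11: apply (-2,+4,+1) → (-16,-26,5)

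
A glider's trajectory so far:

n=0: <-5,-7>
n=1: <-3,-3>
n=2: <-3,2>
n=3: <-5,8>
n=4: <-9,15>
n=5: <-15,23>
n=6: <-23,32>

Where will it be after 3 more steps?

Successive displacements: <+2,+4>, <+0,+5>, <-2,+6>, <-4,+7>, <-6,+8>, <-8,+9> — each changes by <-2,+1>.
step 7: <-23,32> + <-10,+10> → <-33,42>
step 8: <-33,42> + <-12,+11> → <-45,53>
step 9: <-45,53> + <-14,+12> → <-59,65>

<-59,65>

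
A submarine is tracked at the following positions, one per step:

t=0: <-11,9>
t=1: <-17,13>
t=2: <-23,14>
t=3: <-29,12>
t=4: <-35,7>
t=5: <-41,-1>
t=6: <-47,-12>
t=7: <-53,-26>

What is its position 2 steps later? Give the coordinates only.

<-65,-63>

First differences are <-6,+4>, <-6,+1>, <-6,-2>, <-6,-5>, <-6,-8>, <-6,-11>, <-6,-14>; their common second difference is <+0,-3> (constant acceleration).
step 8: <-53,-26> + <-6,-17> → <-59,-43>
step 9: <-59,-43> + <-6,-20> → <-65,-63>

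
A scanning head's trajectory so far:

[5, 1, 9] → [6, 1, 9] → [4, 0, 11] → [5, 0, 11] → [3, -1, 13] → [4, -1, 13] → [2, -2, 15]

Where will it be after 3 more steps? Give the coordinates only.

[2, -3, 17]

The moves between consecutive positions are [+1, +0, +0], [-2, -1, +2], [+1, +0, +0], [-2, -1, +2], [+1, +0, +0], [-2, -1, +2]; they repeat the 2-cycle [[+1, +0, +0], [-2, -1, +2]].
step 7: apply [+1, +0, +0] → [3, -2, 15]
step 8: apply [-2, -1, +2] → [1, -3, 17]
step 9: apply [+1, +0, +0] → [2, -3, 17]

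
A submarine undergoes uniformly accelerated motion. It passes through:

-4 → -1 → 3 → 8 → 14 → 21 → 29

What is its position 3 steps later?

First differences are +3, +4, +5, +6, +7, +8; their common second difference is +1 (constant acceleration).
step 7: 29 + 9 → 38
step 8: 38 + 10 → 48
step 9: 48 + 11 → 59

59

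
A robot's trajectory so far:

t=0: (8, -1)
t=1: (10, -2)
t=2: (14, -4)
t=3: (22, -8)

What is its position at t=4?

(38, -16)

Step-to-step displacements: (+2, -1), (+4, -2), (+8, -4); each is 2× the previous.
step 4: (22, -8) + (+16, -8) → (38, -16)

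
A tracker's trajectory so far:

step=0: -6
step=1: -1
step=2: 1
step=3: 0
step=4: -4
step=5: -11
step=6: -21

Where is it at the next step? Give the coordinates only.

Successive displacements: +5, +2, -1, -4, -7, -10 — each changes by -3.
step 7: -21 − 13 → -34

-34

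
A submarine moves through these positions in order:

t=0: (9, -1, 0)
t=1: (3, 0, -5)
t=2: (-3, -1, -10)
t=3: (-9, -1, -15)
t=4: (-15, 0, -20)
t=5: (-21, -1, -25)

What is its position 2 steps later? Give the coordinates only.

First: linear, -6 per step → -33 at step 7.
Second: cycles through -1, 0, -1 every 3 steps. Step 7 lands at position 1 of the cycle → 0.
Third: linear, -5 per step → -35 at step 7.

(-33, 0, -35)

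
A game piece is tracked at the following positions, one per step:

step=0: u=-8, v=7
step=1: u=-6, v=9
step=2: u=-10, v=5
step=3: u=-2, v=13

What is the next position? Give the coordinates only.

The jumps are (+2,+2), (-4,-4), (+8,+8) — a geometric progression with ratio -2.
step 4: u=-2, v=13 + (-16,-16) → u=-18, v=-3

u=-18, v=-3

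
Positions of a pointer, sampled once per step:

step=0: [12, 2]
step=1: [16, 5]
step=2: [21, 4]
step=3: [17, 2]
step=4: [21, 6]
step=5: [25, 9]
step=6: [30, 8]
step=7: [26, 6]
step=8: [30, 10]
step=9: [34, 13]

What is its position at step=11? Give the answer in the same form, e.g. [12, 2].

[35, 10]

Step-to-step displacements: [+4, +3], [+5, -1], [-4, -2], [+4, +4], [+4, +3], [+5, -1], [-4, -2], [+4, +4], [+4, +3] — a repeating cycle of length 4.
step 10: apply [+5, -1] → [39, 12]
step 11: apply [-4, -2] → [35, 10]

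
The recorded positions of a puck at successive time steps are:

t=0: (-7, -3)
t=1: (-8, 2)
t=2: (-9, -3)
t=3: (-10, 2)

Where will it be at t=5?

The first coordinate changes by -1 each step, so at step 5 it is -7 + 5·(-1) = -12.
The second coordinate repeats the cycle [-3, 2] with period 2; step 5 mod 2 = 1, giving 2.

(-12, 2)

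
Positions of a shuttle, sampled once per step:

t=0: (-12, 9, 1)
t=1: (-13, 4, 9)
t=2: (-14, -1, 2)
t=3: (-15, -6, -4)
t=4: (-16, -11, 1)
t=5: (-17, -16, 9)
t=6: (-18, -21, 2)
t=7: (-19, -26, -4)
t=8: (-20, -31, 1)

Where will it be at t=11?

The first coordinate changes by -1 each step, so at step 11 it is -12 + 11·(-1) = -23.
The second coordinate changes by -5 each step, so at step 11 it is 9 + 11·(-5) = -46.
The third coordinate repeats the cycle [1, 9, 2, -4] with period 4; step 11 mod 4 = 3, giving -4.

(-23, -46, -4)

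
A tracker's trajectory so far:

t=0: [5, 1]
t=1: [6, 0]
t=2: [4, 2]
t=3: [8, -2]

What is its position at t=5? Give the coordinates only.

[16, -10]

Consecutive displacements [+1, -1], [-2, +2], [+4, -4] scale by a factor of -2 each step.
step 4: [8, -2] + [-8, +8] → [0, 6]
step 5: [0, 6] + [+16, -16] → [16, -10]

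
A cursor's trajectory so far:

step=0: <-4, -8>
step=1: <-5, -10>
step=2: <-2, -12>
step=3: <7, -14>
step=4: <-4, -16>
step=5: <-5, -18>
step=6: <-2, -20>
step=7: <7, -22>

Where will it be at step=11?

<7, -30>

The first coordinate repeats the cycle [-4, -5, -2, 7] with period 4; step 11 mod 4 = 3, giving 7.
The second coordinate changes by -2 each step, so at step 11 it is -8 + 11·(-2) = -30.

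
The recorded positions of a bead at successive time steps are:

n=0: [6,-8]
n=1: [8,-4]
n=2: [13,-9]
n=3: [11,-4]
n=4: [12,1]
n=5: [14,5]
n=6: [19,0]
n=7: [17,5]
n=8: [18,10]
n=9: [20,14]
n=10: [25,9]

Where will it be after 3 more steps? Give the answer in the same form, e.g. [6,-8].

[26,23]

Step-to-step displacements: [+2,+4], [+5,-5], [-2,+5], [+1,+5], [+2,+4], [+5,-5], [-2,+5], [+1,+5], [+2,+4], [+5,-5] — a repeating cycle of length 4.
step 11: apply [-2,+5] → [23,14]
step 12: apply [+1,+5] → [24,19]
step 13: apply [+2,+4] → [26,23]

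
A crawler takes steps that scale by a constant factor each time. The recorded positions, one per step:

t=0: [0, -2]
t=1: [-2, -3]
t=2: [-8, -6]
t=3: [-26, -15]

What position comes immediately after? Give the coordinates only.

[-80, -42]

The jumps are [-2, -1], [-6, -3], [-18, -9] — a geometric progression with ratio 3.
step 4: [-26, -15] + [-54, -27] → [-80, -42]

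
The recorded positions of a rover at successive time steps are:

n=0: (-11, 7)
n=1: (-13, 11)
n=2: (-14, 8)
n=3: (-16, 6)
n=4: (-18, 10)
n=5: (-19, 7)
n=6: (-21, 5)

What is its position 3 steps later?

Differencing gives (-2, +4), (-1, -3), (-2, -2), (-2, +4), (-1, -3), (-2, -2). This is the pattern (-2, +4), (-1, -3), (-2, -2) repeated.
step 7: apply (-2, +4) → (-23, 9)
step 8: apply (-1, -3) → (-24, 6)
step 9: apply (-2, -2) → (-26, 4)

(-26, 4)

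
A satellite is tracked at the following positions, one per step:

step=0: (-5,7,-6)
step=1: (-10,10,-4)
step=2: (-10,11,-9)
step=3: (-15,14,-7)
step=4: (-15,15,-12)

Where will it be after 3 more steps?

(-25,22,-13)

Differencing gives (-5,+3,+2), (+0,+1,-5), (-5,+3,+2), (+0,+1,-5). This is the pattern (-5,+3,+2), (+0,+1,-5) repeated.
step 5: apply (-5,+3,+2) → (-20,18,-10)
step 6: apply (+0,+1,-5) → (-20,19,-15)
step 7: apply (-5,+3,+2) → (-25,22,-13)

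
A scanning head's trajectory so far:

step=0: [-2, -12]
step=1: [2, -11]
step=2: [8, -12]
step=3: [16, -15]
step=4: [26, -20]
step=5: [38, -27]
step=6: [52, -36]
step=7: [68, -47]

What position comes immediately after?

Successive displacements: [+4, +1], [+6, -1], [+8, -3], [+10, -5], [+12, -7], [+14, -9], [+16, -11] — each changes by [+2, -2].
step 8: [68, -47] + [+18, -13] → [86, -60]

[86, -60]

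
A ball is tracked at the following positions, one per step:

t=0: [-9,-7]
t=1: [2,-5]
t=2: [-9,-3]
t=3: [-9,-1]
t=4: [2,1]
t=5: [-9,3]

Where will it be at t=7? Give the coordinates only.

[2,7]

The first coordinate repeats the cycle [-9, 2, -9] with period 3; step 7 mod 3 = 1, giving 2.
The second coordinate changes by +2 each step, so at step 7 it is -7 + 7·(2) = 7.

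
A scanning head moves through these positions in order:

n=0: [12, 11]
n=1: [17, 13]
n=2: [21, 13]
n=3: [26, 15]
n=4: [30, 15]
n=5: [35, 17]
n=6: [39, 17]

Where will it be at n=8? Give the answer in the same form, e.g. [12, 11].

[48, 19]

Differencing gives [+5, +2], [+4, +0], [+5, +2], [+4, +0], [+5, +2], [+4, +0]. This is the pattern [+5, +2], [+4, +0] repeated.
step 7: apply [+5, +2] → [44, 19]
step 8: apply [+4, +0] → [48, 19]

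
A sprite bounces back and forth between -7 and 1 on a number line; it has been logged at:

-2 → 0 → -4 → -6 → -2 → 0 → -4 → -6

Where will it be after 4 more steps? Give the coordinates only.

The value reflects between -7 and 1, moving 4 per step.
  step 8: -6 → -2
  step 9: -2 → 0
  step 10: 0 → -4
  step 11: -4 → -6

-6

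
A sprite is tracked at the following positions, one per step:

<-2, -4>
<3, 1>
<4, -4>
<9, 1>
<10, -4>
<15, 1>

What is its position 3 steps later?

Differencing gives <+5, +5>, <+1, -5>, <+5, +5>, <+1, -5>, <+5, +5>. This is the pattern <+5, +5>, <+1, -5> repeated.
step 6: apply <+1, -5> → <16, -4>
step 7: apply <+5, +5> → <21, 1>
step 8: apply <+1, -5> → <22, -4>

<22, -4>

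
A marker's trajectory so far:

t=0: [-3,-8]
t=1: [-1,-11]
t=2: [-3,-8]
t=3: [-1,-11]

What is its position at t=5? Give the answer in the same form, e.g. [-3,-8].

Consecutive displacements [+2,-3], [-2,+3], [+2,-3] scale by a factor of -1 each step.
step 4: [-1,-11] + [-2,+3] → [-3,-8]
step 5: [-3,-8] + [+2,-3] → [-1,-11]

[-1,-11]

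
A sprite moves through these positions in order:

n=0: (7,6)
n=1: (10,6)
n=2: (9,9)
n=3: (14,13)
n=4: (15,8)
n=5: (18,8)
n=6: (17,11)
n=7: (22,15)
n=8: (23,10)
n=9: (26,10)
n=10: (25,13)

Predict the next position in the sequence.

(30,17)

Differencing gives (+3,+0), (-1,+3), (+5,+4), (+1,-5), (+3,+0), (-1,+3), (+5,+4), (+1,-5), (+3,+0), (-1,+3). This is the pattern (+3,+0), (-1,+3), (+5,+4), (+1,-5) repeated.
step 11: apply (+5,+4) → (30,17)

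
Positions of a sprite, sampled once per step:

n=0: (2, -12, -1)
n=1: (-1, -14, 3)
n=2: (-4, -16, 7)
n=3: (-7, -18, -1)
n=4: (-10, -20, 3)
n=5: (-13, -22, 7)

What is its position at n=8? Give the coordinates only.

(-22, -28, 7)

The first coordinate changes by -3 each step, so at step 8 it is 2 + 8·(-3) = -22.
The second coordinate changes by -2 each step, so at step 8 it is -12 + 8·(-2) = -28.
The third coordinate repeats the cycle [-1, 3, 7] with period 3; step 8 mod 3 = 2, giving 7.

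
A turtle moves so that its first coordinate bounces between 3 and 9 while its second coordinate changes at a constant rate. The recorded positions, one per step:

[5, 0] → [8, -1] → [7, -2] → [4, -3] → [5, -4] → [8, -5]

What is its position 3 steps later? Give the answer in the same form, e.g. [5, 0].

The first coordinate reflects between 3 and 9, moving 3 per step.
  step 6: 8 → 7
  step 7: 7 → 4
  step 8: 4 → 5
The second coordinate changes by -1 each step: at step 8 it is -8.

[5, -8]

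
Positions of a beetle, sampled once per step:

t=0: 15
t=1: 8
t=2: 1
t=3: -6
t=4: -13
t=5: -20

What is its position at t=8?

-41

The position changes by -7 every step.
step 6: -20 − 7 → -27
step 7: -27 − 7 → -34
step 8: -34 − 7 → -41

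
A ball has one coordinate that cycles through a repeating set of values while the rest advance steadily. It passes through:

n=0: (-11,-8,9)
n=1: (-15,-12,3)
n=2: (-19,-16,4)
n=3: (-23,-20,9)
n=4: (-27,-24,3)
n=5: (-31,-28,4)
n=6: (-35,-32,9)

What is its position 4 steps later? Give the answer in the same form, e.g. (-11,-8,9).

(-51,-48,3)

First: linear, -4 per step → -51 at step 10.
Second: linear, -4 per step → -48 at step 10.
Third: cycles through 9, 3, 4 every 3 steps. Step 10 lands at position 1 of the cycle → 3.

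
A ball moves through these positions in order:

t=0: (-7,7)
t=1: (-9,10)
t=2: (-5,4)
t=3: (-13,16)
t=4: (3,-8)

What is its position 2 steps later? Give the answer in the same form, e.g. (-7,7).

(35,-56)

The jumps are (-2,+3), (+4,-6), (-8,+12), (+16,-24) — a geometric progression with ratio -2.
step 5: (3,-8) + (-32,+48) → (-29,40)
step 6: (-29,40) + (+64,-96) → (35,-56)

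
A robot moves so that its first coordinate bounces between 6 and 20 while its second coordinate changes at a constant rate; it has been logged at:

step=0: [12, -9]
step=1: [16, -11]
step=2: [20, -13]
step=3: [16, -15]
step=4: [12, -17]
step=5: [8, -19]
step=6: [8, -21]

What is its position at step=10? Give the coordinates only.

The first coordinate travels 4 per step and bounces off the walls at 6 and 20.
  step 7: 8 → 12
  step 8: 12 → 16
  step 9: 16 → 20
  step 10: 20 → 16
The second coordinate changes by -2 each step: at step 10 it is -29.

[16, -29]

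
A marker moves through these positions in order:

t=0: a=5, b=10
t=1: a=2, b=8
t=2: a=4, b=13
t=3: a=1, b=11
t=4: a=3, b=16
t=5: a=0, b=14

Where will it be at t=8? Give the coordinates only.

a=1, b=22

Differencing gives (-3, -2), (+2, +5), (-3, -2), (+2, +5), (-3, -2). This is the pattern (-3, -2), (+2, +5) repeated.
step 6: apply (+2, +5) → a=2, b=19
step 7: apply (-3, -2) → a=-1, b=17
step 8: apply (+2, +5) → a=1, b=22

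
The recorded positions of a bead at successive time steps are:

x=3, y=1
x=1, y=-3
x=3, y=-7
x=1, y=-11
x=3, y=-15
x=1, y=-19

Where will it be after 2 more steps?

The x coordinate repeats the cycle [3, 1] with period 2; step 7 mod 2 = 1, giving 1.
The y coordinate changes by -4 each step, so at step 7 it is 1 + 7·(-4) = -27.

x=1, y=-27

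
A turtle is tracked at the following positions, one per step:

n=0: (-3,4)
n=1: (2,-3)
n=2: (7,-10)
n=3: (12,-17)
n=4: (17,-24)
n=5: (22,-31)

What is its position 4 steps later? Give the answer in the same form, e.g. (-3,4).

Each step adds (+5,-7) to the position.
step 6: (22,-31) + (+5,-7) → (27,-38)
step 7: (27,-38) + (+5,-7) → (32,-45)
step 8: (32,-45) + (+5,-7) → (37,-52)
step 9: (37,-52) + (+5,-7) → (42,-59)

(42,-59)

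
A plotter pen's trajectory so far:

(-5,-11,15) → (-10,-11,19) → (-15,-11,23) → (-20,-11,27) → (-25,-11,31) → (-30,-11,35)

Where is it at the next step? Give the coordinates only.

Constant displacement of (-5,+0,+4) per step.
step 6: (-30,-11,35) + (-5,+0,+4) → (-35,-11,39)

(-35,-11,39)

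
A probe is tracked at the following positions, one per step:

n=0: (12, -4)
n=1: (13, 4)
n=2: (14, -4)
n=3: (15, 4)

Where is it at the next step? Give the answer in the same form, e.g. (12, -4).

(16, -4)

First: linear, +1 per step → 16 at step 4.
Second: cycles through -4, 4 every 2 steps. Step 4 lands at position 0 of the cycle → -4.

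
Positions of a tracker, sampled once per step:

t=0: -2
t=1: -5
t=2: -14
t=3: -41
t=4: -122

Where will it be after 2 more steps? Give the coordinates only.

Step-to-step displacements: -3, -9, -27, -81; each is 3× the previous.
step 5: -122 − 243 → -365
step 6: -365 − 729 → -1094

-1094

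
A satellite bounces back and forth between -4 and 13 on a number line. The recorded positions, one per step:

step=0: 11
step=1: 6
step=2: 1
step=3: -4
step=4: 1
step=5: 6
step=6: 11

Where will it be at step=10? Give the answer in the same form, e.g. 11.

The value travels 5 per step and bounces off the walls at -4 and 13.
  step 7: 11 → 10
  step 8: 10 → 5
  step 9: 5 → 0
  step 10: 0 → -3

-3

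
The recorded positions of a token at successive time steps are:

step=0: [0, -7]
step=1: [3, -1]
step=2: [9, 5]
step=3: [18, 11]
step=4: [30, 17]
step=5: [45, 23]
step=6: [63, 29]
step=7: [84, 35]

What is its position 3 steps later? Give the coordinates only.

First differences are [+3, +6], [+6, +6], [+9, +6], [+12, +6], [+15, +6], [+18, +6], [+21, +6]; their common second difference is [+3, +0] (constant acceleration).
step 8: [84, 35] + [+24, +6] → [108, 41]
step 9: [108, 41] + [+27, +6] → [135, 47]
step 10: [135, 47] + [+30, +6] → [165, 53]

[165, 53]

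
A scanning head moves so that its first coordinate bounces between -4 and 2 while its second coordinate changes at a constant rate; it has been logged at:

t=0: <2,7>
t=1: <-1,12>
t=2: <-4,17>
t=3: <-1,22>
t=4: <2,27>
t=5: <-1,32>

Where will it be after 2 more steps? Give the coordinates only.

The first coordinate reflects between -4 and 2, moving 3 per step.
  step 6: -1 → -4
  step 7: -4 → -1
The second coordinate changes by +5 each step: at step 7 it is 42.

<-1,42>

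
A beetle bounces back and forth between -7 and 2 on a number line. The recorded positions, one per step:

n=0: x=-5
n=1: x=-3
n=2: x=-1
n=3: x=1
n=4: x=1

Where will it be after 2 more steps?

The value reflects between -7 and 2, moving 2 per step.
  step 5: 1 → -1
  step 6: -1 → -3

x=-3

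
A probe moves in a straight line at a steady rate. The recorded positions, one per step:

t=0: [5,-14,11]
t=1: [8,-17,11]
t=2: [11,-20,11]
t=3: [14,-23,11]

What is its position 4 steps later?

[26,-35,11]

Each step adds [+3,-3,+0] to the position.
step 4: [14,-23,11] + [+3,-3,+0] → [17,-26,11]
step 5: [17,-26,11] + [+3,-3,+0] → [20,-29,11]
step 6: [20,-29,11] + [+3,-3,+0] → [23,-32,11]
step 7: [23,-32,11] + [+3,-3,+0] → [26,-35,11]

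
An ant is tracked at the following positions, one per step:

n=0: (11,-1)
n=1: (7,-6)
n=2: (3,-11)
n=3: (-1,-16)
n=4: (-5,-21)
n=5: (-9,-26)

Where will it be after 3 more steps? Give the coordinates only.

Each step adds (-4,-5) to the position.
step 6: (-9,-26) + (-4,-5) → (-13,-31)
step 7: (-13,-31) + (-4,-5) → (-17,-36)
step 8: (-17,-36) + (-4,-5) → (-21,-41)

(-21,-41)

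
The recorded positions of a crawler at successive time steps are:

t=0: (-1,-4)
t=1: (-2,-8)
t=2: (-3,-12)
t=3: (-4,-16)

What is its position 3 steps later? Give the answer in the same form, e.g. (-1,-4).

(-7,-28)

The position changes by (-1,-4) every step.
step 4: (-4,-16) + (-1,-4) → (-5,-20)
step 5: (-5,-20) + (-1,-4) → (-6,-24)
step 6: (-6,-24) + (-1,-4) → (-7,-28)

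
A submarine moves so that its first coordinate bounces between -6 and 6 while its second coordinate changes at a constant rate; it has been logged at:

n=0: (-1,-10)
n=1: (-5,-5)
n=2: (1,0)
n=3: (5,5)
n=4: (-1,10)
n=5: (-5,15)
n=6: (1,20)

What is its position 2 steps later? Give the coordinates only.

(-1,30)

The first coordinate travels 6 per step and bounces off the walls at -6 and 6.
  step 7: 1 → 5
  step 8: 5 → -1
The second coordinate changes by +5 each step: at step 8 it is 30.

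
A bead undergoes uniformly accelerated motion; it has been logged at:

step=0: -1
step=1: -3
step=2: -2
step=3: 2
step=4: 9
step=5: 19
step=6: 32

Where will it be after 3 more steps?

89

Taking differences between consecutive positions: -2, +1, +4, +7, +10, +13. These grow by +3 each step.
step 7: 32 + 16 → 48
step 8: 48 + 19 → 67
step 9: 67 + 22 → 89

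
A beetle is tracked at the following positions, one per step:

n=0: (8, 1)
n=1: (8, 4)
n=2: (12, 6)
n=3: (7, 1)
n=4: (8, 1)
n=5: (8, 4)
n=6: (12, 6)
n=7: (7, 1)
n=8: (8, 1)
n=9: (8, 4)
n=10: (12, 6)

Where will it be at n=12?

The moves between consecutive positions are (+0, +3), (+4, +2), (-5, -5), (+1, +0), (+0, +3), (+4, +2), (-5, -5), (+1, +0), (+0, +3), (+4, +2); they repeat the 4-cycle [(+0, +3), (+4, +2), (-5, -5), (+1, +0)].
step 11: apply (-5, -5) → (7, 1)
step 12: apply (+1, +0) → (8, 1)

(8, 1)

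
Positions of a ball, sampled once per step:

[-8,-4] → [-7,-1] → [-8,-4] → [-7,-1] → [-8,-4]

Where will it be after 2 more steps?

[-8,-4]

Consecutive displacements [+1,+3], [-1,-3], [+1,+3], [-1,-3] scale by a factor of -1 each step.
step 5: [-8,-4] + [+1,+3] → [-7,-1]
step 6: [-7,-1] + [-1,-3] → [-8,-4]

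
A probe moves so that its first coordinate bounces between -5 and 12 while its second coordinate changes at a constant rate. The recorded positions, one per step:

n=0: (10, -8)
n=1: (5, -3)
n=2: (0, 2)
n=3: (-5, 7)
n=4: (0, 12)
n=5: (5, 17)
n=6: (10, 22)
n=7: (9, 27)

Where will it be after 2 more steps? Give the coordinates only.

The first coordinate reflects between -5 and 12, moving 5 per step.
  step 8: 9 → 4
  step 9: 4 → -1
The second coordinate changes by +5 each step: at step 9 it is 37.

(-1, 37)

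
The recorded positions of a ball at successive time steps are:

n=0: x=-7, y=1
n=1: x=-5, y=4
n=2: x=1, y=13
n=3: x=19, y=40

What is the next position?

The jumps are (+2, +3), (+6, +9), (+18, +27) — a geometric progression with ratio 3.
step 4: x=19, y=40 + (+54, +81) → x=73, y=121

x=73, y=121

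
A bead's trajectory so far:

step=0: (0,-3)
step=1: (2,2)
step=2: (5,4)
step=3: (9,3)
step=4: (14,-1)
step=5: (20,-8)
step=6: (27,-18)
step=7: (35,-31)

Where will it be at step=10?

(65,-88)

Taking differences between consecutive positions: (+2,+5), (+3,+2), (+4,-1), (+5,-4), (+6,-7), (+7,-10), (+8,-13). These grow by (+1,-3) each step.
step 8: (35,-31) + (+9,-16) → (44,-47)
step 9: (44,-47) + (+10,-19) → (54,-66)
step 10: (54,-66) + (+11,-22) → (65,-88)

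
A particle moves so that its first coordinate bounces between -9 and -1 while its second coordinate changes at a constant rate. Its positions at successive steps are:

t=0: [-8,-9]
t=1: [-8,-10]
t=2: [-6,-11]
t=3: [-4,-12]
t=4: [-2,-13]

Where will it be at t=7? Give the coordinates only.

[-6,-16]

The first coordinate reflects between -9 and -1, moving 2 per step.
  step 5: -2 → -2
  step 6: -2 → -4
  step 7: -4 → -6
The second coordinate changes by -1 each step: at step 7 it is -16.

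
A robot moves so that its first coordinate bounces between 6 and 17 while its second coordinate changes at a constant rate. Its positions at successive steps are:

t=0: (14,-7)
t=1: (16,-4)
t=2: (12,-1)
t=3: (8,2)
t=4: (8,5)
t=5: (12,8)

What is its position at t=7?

(14,14)

The first coordinate travels 4 per step and bounces off the walls at 6 and 17.
  step 6: 12 → 16
  step 7: 16 → 14
The second coordinate changes by +3 each step: at step 7 it is 14.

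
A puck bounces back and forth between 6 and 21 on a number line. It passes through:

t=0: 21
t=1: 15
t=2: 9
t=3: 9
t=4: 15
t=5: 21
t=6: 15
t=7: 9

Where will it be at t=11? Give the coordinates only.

15

The value travels 6 per step and bounces off the walls at 6 and 21.
  step 8: 9 → 9
  step 9: 9 → 15
  step 10: 15 → 21
  step 11: 21 → 15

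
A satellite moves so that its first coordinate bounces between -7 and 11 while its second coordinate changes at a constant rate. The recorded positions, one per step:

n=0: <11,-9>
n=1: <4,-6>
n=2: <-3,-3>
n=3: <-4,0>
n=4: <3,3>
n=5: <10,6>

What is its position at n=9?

The first coordinate travels 7 per step and bounces off the walls at -7 and 11.
  step 6: 10 → 5
  step 7: 5 → -2
  step 8: -2 → -5
  step 9: -5 → 2
The second coordinate changes by +3 each step: at step 9 it is 18.

<2,18>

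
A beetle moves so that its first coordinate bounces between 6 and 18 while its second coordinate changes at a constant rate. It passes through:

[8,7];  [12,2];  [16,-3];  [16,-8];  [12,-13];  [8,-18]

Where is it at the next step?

The first coordinate reflects between 6 and 18, moving 4 per step.
  step 6: 8 → 8
The second coordinate changes by -5 each step: at step 6 it is -23.

[8,-23]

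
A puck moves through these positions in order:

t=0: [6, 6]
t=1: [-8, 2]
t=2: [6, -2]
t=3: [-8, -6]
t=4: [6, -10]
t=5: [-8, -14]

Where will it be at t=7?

First: cycles through 6, -8 every 2 steps. Step 7 lands at position 1 of the cycle → -8.
Second: linear, -4 per step → -22 at step 7.

[-8, -22]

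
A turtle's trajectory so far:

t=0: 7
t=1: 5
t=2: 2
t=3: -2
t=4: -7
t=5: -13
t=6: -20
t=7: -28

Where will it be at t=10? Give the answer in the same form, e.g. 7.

First differences are -2, -3, -4, -5, -6, -7, -8; their common second difference is -1 (constant acceleration).
step 8: -28 − 9 → -37
step 9: -37 − 10 → -47
step 10: -47 − 11 → -58

-58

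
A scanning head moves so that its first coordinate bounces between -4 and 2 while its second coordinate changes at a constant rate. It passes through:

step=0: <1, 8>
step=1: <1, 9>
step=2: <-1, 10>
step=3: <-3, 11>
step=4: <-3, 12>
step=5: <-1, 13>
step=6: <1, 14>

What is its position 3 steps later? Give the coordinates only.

The first coordinate reflects between -4 and 2, moving 2 per step.
  step 7: 1 → 1
  step 8: 1 → -1
  step 9: -1 → -3
The second coordinate changes by +1 each step: at step 9 it is 17.

<-3, 17>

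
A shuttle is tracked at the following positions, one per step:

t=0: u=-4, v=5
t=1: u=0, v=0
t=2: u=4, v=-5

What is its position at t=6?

u=20, v=-25

Constant displacement of (+4,-5) per step.
step 3: u=4, v=-5 + (+4,-5) → u=8, v=-10
step 4: u=8, v=-10 + (+4,-5) → u=12, v=-15
step 5: u=12, v=-15 + (+4,-5) → u=16, v=-20
step 6: u=16, v=-20 + (+4,-5) → u=20, v=-25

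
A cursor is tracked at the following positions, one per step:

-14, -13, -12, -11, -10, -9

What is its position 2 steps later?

-7

Each step adds +1 to the position.
step 6: -9 + 1 → -8
step 7: -8 + 1 → -7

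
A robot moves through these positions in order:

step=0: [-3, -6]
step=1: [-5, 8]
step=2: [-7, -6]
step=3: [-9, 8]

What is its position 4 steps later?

First: linear, -2 per step → -17 at step 7.
Second: cycles through -6, 8 every 2 steps. Step 7 lands at position 1 of the cycle → 8.

[-17, 8]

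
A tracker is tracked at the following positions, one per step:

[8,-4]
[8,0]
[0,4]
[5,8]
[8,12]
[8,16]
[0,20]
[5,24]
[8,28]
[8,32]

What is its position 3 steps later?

The first coordinate repeats the cycle [8, 8, 0, 5] with period 4; step 12 mod 4 = 0, giving 8.
The second coordinate changes by +4 each step, so at step 12 it is -4 + 12·(4) = 44.

[8,44]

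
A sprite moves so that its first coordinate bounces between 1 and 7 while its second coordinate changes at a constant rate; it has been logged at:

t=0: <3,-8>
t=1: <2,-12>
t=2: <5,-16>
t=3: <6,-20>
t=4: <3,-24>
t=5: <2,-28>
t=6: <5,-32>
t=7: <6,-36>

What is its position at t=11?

The first coordinate reflects between 1 and 7, moving 3 per step.
  step 8: 6 → 3
  step 9: 3 → 2
  step 10: 2 → 5
  step 11: 5 → 6
The second coordinate changes by -4 each step: at step 11 it is -52.

<6,-52>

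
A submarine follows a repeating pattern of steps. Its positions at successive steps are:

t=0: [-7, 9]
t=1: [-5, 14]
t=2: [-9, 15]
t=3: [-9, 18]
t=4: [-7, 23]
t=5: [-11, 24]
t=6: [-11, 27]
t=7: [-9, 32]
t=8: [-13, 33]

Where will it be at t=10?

The moves between consecutive positions are [+2, +5], [-4, +1], [+0, +3], [+2, +5], [-4, +1], [+0, +3], [+2, +5], [-4, +1]; they repeat the 3-cycle [[+2, +5], [-4, +1], [+0, +3]].
step 9: apply [+0, +3] → [-13, 36]
step 10: apply [+2, +5] → [-11, 41]

[-11, 41]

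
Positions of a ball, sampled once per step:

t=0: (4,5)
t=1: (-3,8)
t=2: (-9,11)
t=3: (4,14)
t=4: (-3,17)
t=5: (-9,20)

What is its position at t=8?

(-9,29)

First: cycles through 4, -3, -9 every 3 steps. Step 8 lands at position 2 of the cycle → -9.
Second: linear, +3 per step → 29 at step 8.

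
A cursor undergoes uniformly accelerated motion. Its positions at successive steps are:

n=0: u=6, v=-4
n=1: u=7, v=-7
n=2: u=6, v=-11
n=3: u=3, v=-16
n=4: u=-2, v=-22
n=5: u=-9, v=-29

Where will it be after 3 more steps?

u=-42, v=-56

First differences are (+1, -3), (-1, -4), (-3, -5), (-5, -6), (-7, -7); their common second difference is (-2, -1) (constant acceleration).
step 6: u=-9, v=-29 + (-9, -8) → u=-18, v=-37
step 7: u=-18, v=-37 + (-11, -9) → u=-29, v=-46
step 8: u=-29, v=-46 + (-13, -10) → u=-42, v=-56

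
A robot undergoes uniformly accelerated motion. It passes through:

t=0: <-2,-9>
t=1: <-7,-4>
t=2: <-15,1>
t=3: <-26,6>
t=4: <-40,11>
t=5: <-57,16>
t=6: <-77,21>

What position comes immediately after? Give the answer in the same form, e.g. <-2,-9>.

<-100,26>

Taking differences between consecutive positions: <-5,+5>, <-8,+5>, <-11,+5>, <-14,+5>, <-17,+5>, <-20,+5>. These grow by <-3,+0> each step.
step 7: <-77,21> + <-23,+5> → <-100,26>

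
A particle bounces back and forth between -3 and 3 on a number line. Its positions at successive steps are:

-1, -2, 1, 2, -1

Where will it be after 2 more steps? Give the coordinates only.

1

The value reflects between -3 and 3, moving 3 per step.
  step 5: -1 → -2
  step 6: -2 → 1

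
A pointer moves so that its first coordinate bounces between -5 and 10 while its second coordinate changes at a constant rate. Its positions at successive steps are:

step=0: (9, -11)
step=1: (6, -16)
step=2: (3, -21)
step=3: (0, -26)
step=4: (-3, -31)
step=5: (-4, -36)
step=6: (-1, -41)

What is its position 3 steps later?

The first coordinate reflects between -5 and 10, moving 3 per step.
  step 7: -1 → 2
  step 8: 2 → 5
  step 9: 5 → 8
The second coordinate changes by -5 each step: at step 9 it is -56.

(8, -56)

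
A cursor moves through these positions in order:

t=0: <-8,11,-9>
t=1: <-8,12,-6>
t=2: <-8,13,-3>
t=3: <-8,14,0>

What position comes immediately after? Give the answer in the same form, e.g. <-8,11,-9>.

<-8,15,3>

The position changes by <+0,+1,+3> every step.
step 4: <-8,14,0> + <+0,+1,+3> → <-8,15,3>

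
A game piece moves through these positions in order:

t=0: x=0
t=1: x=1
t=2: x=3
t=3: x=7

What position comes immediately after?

x=15

The jumps are +1, +2, +4 — a geometric progression with ratio 2.
step 4: 7 + 8 → x=15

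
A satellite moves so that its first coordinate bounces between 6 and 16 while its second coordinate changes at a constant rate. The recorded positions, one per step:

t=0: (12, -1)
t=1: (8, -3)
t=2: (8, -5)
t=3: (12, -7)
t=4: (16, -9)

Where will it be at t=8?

The first coordinate travels 4 per step and bounces off the walls at 6 and 16.
  step 5: 16 → 12
  step 6: 12 → 8
  step 7: 8 → 8
  step 8: 8 → 12
The second coordinate changes by -2 each step: at step 8 it is -17.

(12, -17)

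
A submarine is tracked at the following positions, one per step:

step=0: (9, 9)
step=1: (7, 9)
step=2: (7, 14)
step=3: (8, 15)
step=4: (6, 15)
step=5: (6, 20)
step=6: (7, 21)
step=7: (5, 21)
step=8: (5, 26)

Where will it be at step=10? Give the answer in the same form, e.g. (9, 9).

Differencing gives (-2, +0), (+0, +5), (+1, +1), (-2, +0), (+0, +5), (+1, +1), (-2, +0), (+0, +5). This is the pattern (-2, +0), (+0, +5), (+1, +1) repeated.
step 9: apply (+1, +1) → (6, 27)
step 10: apply (-2, +0) → (4, 27)

(4, 27)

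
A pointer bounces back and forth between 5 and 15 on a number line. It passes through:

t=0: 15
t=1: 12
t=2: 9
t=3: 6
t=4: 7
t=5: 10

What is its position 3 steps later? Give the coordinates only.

The value travels 3 per step and bounces off the walls at 5 and 15.
  step 6: 10 → 13
  step 7: 13 → 14
  step 8: 14 → 11

11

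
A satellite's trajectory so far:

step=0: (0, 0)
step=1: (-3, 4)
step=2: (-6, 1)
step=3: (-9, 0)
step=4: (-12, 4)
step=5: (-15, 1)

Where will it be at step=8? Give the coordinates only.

(-24, 1)

First: linear, -3 per step → -24 at step 8.
Second: cycles through 0, 4, 1 every 3 steps. Step 8 lands at position 2 of the cycle → 1.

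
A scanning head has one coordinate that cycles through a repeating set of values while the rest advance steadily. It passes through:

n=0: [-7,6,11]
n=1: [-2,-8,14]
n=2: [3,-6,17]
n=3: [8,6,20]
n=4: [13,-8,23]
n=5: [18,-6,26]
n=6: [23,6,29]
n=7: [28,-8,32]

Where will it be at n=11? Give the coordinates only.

[48,-6,44]

The first coordinate changes by +5 each step, so at step 11 it is -7 + 11·(5) = 48.
The second coordinate repeats the cycle [6, -8, -6] with period 3; step 11 mod 3 = 2, giving -6.
The third coordinate changes by +3 each step, so at step 11 it is 11 + 11·(3) = 44.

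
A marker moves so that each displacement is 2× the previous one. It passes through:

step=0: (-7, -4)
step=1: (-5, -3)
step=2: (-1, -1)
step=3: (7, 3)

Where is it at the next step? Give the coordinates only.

Consecutive displacements (+2, +1), (+4, +2), (+8, +4) scale by a factor of 2 each step.
step 4: (7, 3) + (+16, +8) → (23, 11)

(23, 11)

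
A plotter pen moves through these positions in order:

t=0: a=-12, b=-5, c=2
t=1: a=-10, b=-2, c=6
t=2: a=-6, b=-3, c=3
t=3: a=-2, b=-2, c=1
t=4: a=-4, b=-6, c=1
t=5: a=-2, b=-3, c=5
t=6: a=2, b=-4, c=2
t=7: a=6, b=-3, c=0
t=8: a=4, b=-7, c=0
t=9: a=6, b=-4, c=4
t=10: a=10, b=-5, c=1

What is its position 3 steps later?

Step-to-step displacements: (+2, +3, +4), (+4, -1, -3), (+4, +1, -2), (-2, -4, +0), (+2, +3, +4), (+4, -1, -3), (+4, +1, -2), (-2, -4, +0), (+2, +3, +4), (+4, -1, -3) — a repeating cycle of length 4.
step 11: apply (+4, +1, -2) → a=14, b=-4, c=-1
step 12: apply (-2, -4, +0) → a=12, b=-8, c=-1
step 13: apply (+2, +3, +4) → a=14, b=-5, c=3

a=14, b=-5, c=3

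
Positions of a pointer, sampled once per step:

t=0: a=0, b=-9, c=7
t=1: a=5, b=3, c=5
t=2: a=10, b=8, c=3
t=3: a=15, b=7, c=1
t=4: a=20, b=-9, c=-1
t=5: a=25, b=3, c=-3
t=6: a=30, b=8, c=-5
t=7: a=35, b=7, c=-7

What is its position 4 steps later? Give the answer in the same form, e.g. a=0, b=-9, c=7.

A: linear, +5 per step → 55 at step 11.
B: cycles through -9, 3, 8, 7 every 4 steps. Step 11 lands at position 3 of the cycle → 7.
C: linear, -2 per step → -15 at step 11.

a=55, b=7, c=-15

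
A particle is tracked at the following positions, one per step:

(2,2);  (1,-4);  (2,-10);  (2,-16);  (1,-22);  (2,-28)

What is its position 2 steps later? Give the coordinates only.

(1,-40)

First: cycles through 2, 1, 2 every 3 steps. Step 7 lands at position 1 of the cycle → 1.
Second: linear, -6 per step → -40 at step 7.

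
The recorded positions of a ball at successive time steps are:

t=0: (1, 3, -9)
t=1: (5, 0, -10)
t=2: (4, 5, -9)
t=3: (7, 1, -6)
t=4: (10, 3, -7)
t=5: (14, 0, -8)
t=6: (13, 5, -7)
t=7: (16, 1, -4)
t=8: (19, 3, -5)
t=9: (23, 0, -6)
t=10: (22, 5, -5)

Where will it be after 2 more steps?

(28, 3, -3)

Step-to-step displacements: (+4, -3, -1), (-1, +5, +1), (+3, -4, +3), (+3, +2, -1), (+4, -3, -1), (-1, +5, +1), (+3, -4, +3), (+3, +2, -1), (+4, -3, -1), (-1, +5, +1) — a repeating cycle of length 4.
step 11: apply (+3, -4, +3) → (25, 1, -2)
step 12: apply (+3, +2, -1) → (28, 3, -3)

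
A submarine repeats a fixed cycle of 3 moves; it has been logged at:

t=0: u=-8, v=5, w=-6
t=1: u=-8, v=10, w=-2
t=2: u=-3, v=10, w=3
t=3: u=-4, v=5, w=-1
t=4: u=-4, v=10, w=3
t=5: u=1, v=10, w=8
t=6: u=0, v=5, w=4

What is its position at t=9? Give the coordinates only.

u=4, v=5, w=9

Differencing gives (+0, +5, +4), (+5, +0, +5), (-1, -5, -4), (+0, +5, +4), (+5, +0, +5), (-1, -5, -4). This is the pattern (+0, +5, +4), (+5, +0, +5), (-1, -5, -4) repeated.
step 7: apply (+0, +5, +4) → u=0, v=10, w=8
step 8: apply (+5, +0, +5) → u=5, v=10, w=13
step 9: apply (-1, -5, -4) → u=4, v=5, w=9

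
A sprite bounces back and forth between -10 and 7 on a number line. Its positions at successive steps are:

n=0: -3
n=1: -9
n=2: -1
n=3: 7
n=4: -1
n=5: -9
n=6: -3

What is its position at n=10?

-5

The value reflects between -10 and 7, moving 8 per step.
  step 7: -3 → 5
  step 8: 5 → 1
  step 9: 1 → -7
  step 10: -7 → -5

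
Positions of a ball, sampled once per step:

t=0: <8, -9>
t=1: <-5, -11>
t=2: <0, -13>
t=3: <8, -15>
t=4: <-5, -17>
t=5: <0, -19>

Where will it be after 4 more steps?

<8, -27>

The first coordinate repeats the cycle [8, -5, 0] with period 3; step 9 mod 3 = 0, giving 8.
The second coordinate changes by -2 each step, so at step 9 it is -9 + 9·(-2) = -27.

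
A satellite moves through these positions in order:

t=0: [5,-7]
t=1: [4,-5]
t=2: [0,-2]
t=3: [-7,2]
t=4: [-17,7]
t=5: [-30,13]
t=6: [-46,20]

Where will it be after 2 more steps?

[-87,37]

Successive displacements: [-1,+2], [-4,+3], [-7,+4], [-10,+5], [-13,+6], [-16,+7] — each changes by [-3,+1].
step 7: [-46,20] + [-19,+8] → [-65,28]
step 8: [-65,28] + [-22,+9] → [-87,37]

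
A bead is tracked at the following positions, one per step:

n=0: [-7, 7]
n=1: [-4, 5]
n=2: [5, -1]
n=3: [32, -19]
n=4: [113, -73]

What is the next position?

[356, -235]

The jumps are [+3, -2], [+9, -6], [+27, -18], [+81, -54] — a geometric progression with ratio 3.
step 5: [113, -73] + [+243, -162] → [356, -235]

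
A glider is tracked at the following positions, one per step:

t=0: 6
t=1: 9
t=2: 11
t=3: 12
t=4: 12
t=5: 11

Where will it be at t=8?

2

Taking differences between consecutive positions: +3, +2, +1, +0, -1. These grow by -1 each step.
step 6: 11 − 2 → 9
step 7: 9 − 3 → 6
step 8: 6 − 4 → 2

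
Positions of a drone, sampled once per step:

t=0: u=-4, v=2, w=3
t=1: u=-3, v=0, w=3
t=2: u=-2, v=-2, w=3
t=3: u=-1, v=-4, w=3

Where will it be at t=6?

u=2, v=-10, w=3

Each step adds (+1, -2, +0) to the position.
step 4: u=-1, v=-4, w=3 + (+1, -2, +0) → u=0, v=-6, w=3
step 5: u=0, v=-6, w=3 + (+1, -2, +0) → u=1, v=-8, w=3
step 6: u=1, v=-8, w=3 + (+1, -2, +0) → u=2, v=-10, w=3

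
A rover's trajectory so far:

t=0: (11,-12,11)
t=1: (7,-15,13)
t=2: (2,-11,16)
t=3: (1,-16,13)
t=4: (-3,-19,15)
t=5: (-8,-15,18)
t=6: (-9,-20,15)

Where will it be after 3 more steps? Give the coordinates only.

(-19,-24,17)

The moves between consecutive positions are (-4,-3,+2), (-5,+4,+3), (-1,-5,-3), (-4,-3,+2), (-5,+4,+3), (-1,-5,-3); they repeat the 3-cycle [(-4,-3,+2), (-5,+4,+3), (-1,-5,-3)].
step 7: apply (-4,-3,+2) → (-13,-23,17)
step 8: apply (-5,+4,+3) → (-18,-19,20)
step 9: apply (-1,-5,-3) → (-19,-24,17)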